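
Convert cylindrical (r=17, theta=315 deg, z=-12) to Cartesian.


x = 17 * cos(315) = 12.0208
y = 17 * sin(315) = -12.0208
z = -12

(12.0208, -12.0208, -12)


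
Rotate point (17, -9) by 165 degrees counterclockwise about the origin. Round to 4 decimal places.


x' = 17*cos(165) - -9*sin(165) = -14.0914
y' = 17*sin(165) + -9*cos(165) = 13.0933

(-14.0914, 13.0933)


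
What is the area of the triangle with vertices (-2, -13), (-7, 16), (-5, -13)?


Area = |x1(y2-y3) + x2(y3-y1) + x3(y1-y2)| / 2
= |-2*(16--13) + -7*(-13--13) + -5*(-13-16)| / 2
= 43.5

43.5


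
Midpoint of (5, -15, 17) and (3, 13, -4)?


Midpoint = ((5+3)/2, (-15+13)/2, (17+-4)/2) = (4, -1, 6.5)

(4, -1, 6.5)


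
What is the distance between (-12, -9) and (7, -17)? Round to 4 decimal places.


d = sqrt((7--12)^2 + (-17--9)^2) = 20.6155

20.6155


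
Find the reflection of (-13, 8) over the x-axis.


Reflection across x-axis: (x, y) -> (x, -y)
(-13, 8) -> (-13, -8)

(-13, -8)


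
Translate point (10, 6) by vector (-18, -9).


Translation: (x+dx, y+dy) = (10+-18, 6+-9) = (-8, -3)

(-8, -3)


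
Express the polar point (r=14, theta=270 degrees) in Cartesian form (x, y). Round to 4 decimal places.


x = 14 * cos(270) = 0
y = 14 * sin(270) = -14

(0, -14)


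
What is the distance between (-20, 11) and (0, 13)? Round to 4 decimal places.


d = sqrt((0--20)^2 + (13-11)^2) = 20.0998

20.0998


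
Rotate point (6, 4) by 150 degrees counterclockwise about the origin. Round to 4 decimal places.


x' = 6*cos(150) - 4*sin(150) = -7.1962
y' = 6*sin(150) + 4*cos(150) = -0.4641

(-7.1962, -0.4641)


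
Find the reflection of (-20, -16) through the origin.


Reflection through origin: (x, y) -> (-x, -y)
(-20, -16) -> (20, 16)

(20, 16)


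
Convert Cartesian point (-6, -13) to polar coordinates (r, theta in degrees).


r = sqrt((-6)^2 + (-13)^2) = 14.3178
theta = atan2(-13, -6) = 245.2249 degrees

r = 14.3178, theta = 245.2249 degrees


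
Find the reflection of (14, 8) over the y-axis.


Reflection across y-axis: (x, y) -> (-x, y)
(14, 8) -> (-14, 8)

(-14, 8)


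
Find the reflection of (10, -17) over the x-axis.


Reflection across x-axis: (x, y) -> (x, -y)
(10, -17) -> (10, 17)

(10, 17)


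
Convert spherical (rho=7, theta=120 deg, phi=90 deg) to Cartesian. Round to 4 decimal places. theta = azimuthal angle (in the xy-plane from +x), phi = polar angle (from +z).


x = 7 * sin(90) * cos(120) = -3.5
y = 7 * sin(90) * sin(120) = 6.0622
z = 7 * cos(90) = 0

(-3.5, 6.0622, 0)


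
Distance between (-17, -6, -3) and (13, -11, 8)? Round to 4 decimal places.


d = sqrt((13--17)^2 + (-11--6)^2 + (8--3)^2) = 32.3419

32.3419


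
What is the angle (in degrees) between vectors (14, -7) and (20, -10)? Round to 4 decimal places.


dot = 14*20 + -7*-10 = 350
|u| = 15.6525, |v| = 22.3607
cos(angle) = 1
angle = 0 degrees

0 degrees


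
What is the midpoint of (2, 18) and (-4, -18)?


Midpoint = ((2+-4)/2, (18+-18)/2) = (-1, 0)

(-1, 0)


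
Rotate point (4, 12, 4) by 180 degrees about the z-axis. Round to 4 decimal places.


x' = 4*cos(180) - 12*sin(180) = -4
y' = 4*sin(180) + 12*cos(180) = -12
z' = 4

(-4, -12, 4)


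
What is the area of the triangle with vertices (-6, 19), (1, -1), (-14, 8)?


Area = |x1(y2-y3) + x2(y3-y1) + x3(y1-y2)| / 2
= |-6*(-1-8) + 1*(8-19) + -14*(19--1)| / 2
= 118.5

118.5


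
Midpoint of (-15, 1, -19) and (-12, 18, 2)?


Midpoint = ((-15+-12)/2, (1+18)/2, (-19+2)/2) = (-13.5, 9.5, -8.5)

(-13.5, 9.5, -8.5)


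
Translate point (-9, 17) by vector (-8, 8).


Translation: (x+dx, y+dy) = (-9+-8, 17+8) = (-17, 25)

(-17, 25)


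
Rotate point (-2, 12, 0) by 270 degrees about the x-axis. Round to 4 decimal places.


x' = -2
y' = 12*cos(270) - 0*sin(270) = 0
z' = 12*sin(270) + 0*cos(270) = -12

(-2, 0, -12)


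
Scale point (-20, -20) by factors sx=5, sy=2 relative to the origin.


Scaling: (x*sx, y*sy) = (-20*5, -20*2) = (-100, -40)

(-100, -40)


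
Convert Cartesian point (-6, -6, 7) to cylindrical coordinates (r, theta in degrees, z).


r = sqrt((-6)^2 + (-6)^2) = 8.4853
theta = atan2(-6, -6) = 225 deg
z = 7

r = 8.4853, theta = 225 deg, z = 7


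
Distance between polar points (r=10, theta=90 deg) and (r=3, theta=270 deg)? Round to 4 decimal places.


d = sqrt(r1^2 + r2^2 - 2*r1*r2*cos(t2-t1))
d = sqrt(10^2 + 3^2 - 2*10*3*cos(270-90)) = 13

13


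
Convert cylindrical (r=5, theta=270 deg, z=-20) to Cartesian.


x = 5 * cos(270) = 0
y = 5 * sin(270) = -5
z = -20

(0, -5, -20)


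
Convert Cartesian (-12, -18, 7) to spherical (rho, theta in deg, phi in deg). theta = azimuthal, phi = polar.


rho = sqrt((-12)^2 + (-18)^2 + 7^2) = 22.7376
theta = atan2(-18, -12) = 236.3099 deg
phi = acos(7/22.7376) = 72.0697 deg

rho = 22.7376, theta = 236.3099 deg, phi = 72.0697 deg


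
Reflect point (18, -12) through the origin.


Reflection through origin: (x, y) -> (-x, -y)
(18, -12) -> (-18, 12)

(-18, 12)


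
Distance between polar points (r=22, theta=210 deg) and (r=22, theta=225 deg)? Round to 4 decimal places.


d = sqrt(r1^2 + r2^2 - 2*r1*r2*cos(t2-t1))
d = sqrt(22^2 + 22^2 - 2*22*22*cos(225-210)) = 5.7432

5.7432


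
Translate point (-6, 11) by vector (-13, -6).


Translation: (x+dx, y+dy) = (-6+-13, 11+-6) = (-19, 5)

(-19, 5)


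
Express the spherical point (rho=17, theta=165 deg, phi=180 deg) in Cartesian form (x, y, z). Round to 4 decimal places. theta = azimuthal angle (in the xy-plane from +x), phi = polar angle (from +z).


x = 17 * sin(180) * cos(165) = 0
y = 17 * sin(180) * sin(165) = 0
z = 17 * cos(180) = -17

(0, 0, -17)


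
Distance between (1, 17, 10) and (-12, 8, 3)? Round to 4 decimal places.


d = sqrt((-12-1)^2 + (8-17)^2 + (3-10)^2) = 17.2916

17.2916


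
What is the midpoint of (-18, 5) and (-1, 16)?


Midpoint = ((-18+-1)/2, (5+16)/2) = (-9.5, 10.5)

(-9.5, 10.5)


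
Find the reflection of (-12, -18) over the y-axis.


Reflection across y-axis: (x, y) -> (-x, y)
(-12, -18) -> (12, -18)

(12, -18)


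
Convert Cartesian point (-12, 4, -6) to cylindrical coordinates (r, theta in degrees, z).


r = sqrt((-12)^2 + 4^2) = 12.6491
theta = atan2(4, -12) = 161.5651 deg
z = -6

r = 12.6491, theta = 161.5651 deg, z = -6


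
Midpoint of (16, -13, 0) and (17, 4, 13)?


Midpoint = ((16+17)/2, (-13+4)/2, (0+13)/2) = (16.5, -4.5, 6.5)

(16.5, -4.5, 6.5)


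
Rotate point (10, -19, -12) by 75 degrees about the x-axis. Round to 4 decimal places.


x' = 10
y' = -19*cos(75) - -12*sin(75) = 6.6735
z' = -19*sin(75) + -12*cos(75) = -21.4584

(10, 6.6735, -21.4584)


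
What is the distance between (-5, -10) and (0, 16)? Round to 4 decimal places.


d = sqrt((0--5)^2 + (16--10)^2) = 26.4764

26.4764


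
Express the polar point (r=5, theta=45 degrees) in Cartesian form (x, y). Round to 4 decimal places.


x = 5 * cos(45) = 3.5355
y = 5 * sin(45) = 3.5355

(3.5355, 3.5355)


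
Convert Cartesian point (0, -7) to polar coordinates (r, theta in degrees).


r = sqrt(0^2 + (-7)^2) = 7
theta = atan2(-7, 0) = 270 degrees

r = 7, theta = 270 degrees


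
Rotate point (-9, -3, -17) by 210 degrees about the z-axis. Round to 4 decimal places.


x' = -9*cos(210) - -3*sin(210) = 6.2942
y' = -9*sin(210) + -3*cos(210) = 7.0981
z' = -17

(6.2942, 7.0981, -17)


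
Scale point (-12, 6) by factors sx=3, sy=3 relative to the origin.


Scaling: (x*sx, y*sy) = (-12*3, 6*3) = (-36, 18)

(-36, 18)


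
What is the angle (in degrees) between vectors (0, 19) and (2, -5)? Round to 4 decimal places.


dot = 0*2 + 19*-5 = -95
|u| = 19, |v| = 5.3852
cos(angle) = -0.9285
angle = 158.1986 degrees

158.1986 degrees


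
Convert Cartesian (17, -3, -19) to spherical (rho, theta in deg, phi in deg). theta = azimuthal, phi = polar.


rho = sqrt(17^2 + (-3)^2 + (-19)^2) = 25.671
theta = atan2(-3, 17) = 349.992 deg
phi = acos(-19/25.671) = 137.7429 deg

rho = 25.671, theta = 349.992 deg, phi = 137.7429 deg


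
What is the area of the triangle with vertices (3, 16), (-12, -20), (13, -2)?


Area = |x1(y2-y3) + x2(y3-y1) + x3(y1-y2)| / 2
= |3*(-20--2) + -12*(-2-16) + 13*(16--20)| / 2
= 315

315


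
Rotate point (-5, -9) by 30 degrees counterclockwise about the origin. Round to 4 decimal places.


x' = -5*cos(30) - -9*sin(30) = 0.1699
y' = -5*sin(30) + -9*cos(30) = -10.2942

(0.1699, -10.2942)


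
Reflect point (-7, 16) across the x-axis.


Reflection across x-axis: (x, y) -> (x, -y)
(-7, 16) -> (-7, -16)

(-7, -16)


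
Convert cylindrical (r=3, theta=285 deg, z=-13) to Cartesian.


x = 3 * cos(285) = 0.7765
y = 3 * sin(285) = -2.8978
z = -13

(0.7765, -2.8978, -13)


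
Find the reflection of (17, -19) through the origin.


Reflection through origin: (x, y) -> (-x, -y)
(17, -19) -> (-17, 19)

(-17, 19)


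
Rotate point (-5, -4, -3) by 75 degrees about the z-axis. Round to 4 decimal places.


x' = -5*cos(75) - -4*sin(75) = 2.5696
y' = -5*sin(75) + -4*cos(75) = -5.8649
z' = -3

(2.5696, -5.8649, -3)


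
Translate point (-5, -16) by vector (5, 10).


Translation: (x+dx, y+dy) = (-5+5, -16+10) = (0, -6)

(0, -6)


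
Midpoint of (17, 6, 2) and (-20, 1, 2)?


Midpoint = ((17+-20)/2, (6+1)/2, (2+2)/2) = (-1.5, 3.5, 2)

(-1.5, 3.5, 2)


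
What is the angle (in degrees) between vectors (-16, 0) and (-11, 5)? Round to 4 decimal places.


dot = -16*-11 + 0*5 = 176
|u| = 16, |v| = 12.083
cos(angle) = 0.9104
angle = 24.444 degrees

24.444 degrees


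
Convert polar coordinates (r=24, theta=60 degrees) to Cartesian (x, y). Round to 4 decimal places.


x = 24 * cos(60) = 12
y = 24 * sin(60) = 20.7846

(12, 20.7846)


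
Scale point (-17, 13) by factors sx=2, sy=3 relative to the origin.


Scaling: (x*sx, y*sy) = (-17*2, 13*3) = (-34, 39)

(-34, 39)


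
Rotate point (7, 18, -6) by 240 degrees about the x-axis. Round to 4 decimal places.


x' = 7
y' = 18*cos(240) - -6*sin(240) = -14.1962
z' = 18*sin(240) + -6*cos(240) = -12.5885

(7, -14.1962, -12.5885)


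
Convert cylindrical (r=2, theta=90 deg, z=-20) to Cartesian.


x = 2 * cos(90) = 0
y = 2 * sin(90) = 2
z = -20

(0, 2, -20)


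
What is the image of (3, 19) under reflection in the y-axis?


Reflection across y-axis: (x, y) -> (-x, y)
(3, 19) -> (-3, 19)

(-3, 19)


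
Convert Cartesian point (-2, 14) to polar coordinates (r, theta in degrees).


r = sqrt((-2)^2 + 14^2) = 14.1421
theta = atan2(14, -2) = 98.1301 degrees

r = 14.1421, theta = 98.1301 degrees


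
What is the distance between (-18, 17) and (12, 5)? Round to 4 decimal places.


d = sqrt((12--18)^2 + (5-17)^2) = 32.311

32.311


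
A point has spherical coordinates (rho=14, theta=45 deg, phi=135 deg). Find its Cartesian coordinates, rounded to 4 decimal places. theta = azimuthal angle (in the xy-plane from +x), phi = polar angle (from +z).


x = 14 * sin(135) * cos(45) = 7
y = 14 * sin(135) * sin(45) = 7
z = 14 * cos(135) = -9.8995

(7, 7, -9.8995)


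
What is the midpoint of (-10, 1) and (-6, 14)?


Midpoint = ((-10+-6)/2, (1+14)/2) = (-8, 7.5)

(-8, 7.5)


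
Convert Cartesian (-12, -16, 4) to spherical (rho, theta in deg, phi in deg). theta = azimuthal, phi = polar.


rho = sqrt((-12)^2 + (-16)^2 + 4^2) = 20.3961
theta = atan2(-16, -12) = 233.1301 deg
phi = acos(4/20.3961) = 78.6901 deg

rho = 20.3961, theta = 233.1301 deg, phi = 78.6901 deg


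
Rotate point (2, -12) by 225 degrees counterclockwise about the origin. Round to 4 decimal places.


x' = 2*cos(225) - -12*sin(225) = -9.8995
y' = 2*sin(225) + -12*cos(225) = 7.0711

(-9.8995, 7.0711)


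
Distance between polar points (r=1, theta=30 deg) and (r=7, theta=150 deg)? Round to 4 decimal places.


d = sqrt(r1^2 + r2^2 - 2*r1*r2*cos(t2-t1))
d = sqrt(1^2 + 7^2 - 2*1*7*cos(150-30)) = 7.5498

7.5498


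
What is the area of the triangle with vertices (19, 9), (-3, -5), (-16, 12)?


Area = |x1(y2-y3) + x2(y3-y1) + x3(y1-y2)| / 2
= |19*(-5-12) + -3*(12-9) + -16*(9--5)| / 2
= 278

278


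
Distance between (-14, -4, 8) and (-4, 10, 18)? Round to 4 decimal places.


d = sqrt((-4--14)^2 + (10--4)^2 + (18-8)^2) = 19.8997

19.8997


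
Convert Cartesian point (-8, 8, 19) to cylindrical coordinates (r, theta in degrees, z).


r = sqrt((-8)^2 + 8^2) = 11.3137
theta = atan2(8, -8) = 135 deg
z = 19

r = 11.3137, theta = 135 deg, z = 19


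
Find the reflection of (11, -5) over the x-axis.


Reflection across x-axis: (x, y) -> (x, -y)
(11, -5) -> (11, 5)

(11, 5)


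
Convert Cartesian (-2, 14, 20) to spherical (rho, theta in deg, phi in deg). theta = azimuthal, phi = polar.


rho = sqrt((-2)^2 + 14^2 + 20^2) = 24.4949
theta = atan2(14, -2) = 98.1301 deg
phi = acos(20/24.4949) = 35.2644 deg

rho = 24.4949, theta = 98.1301 deg, phi = 35.2644 deg


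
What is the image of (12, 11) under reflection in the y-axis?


Reflection across y-axis: (x, y) -> (-x, y)
(12, 11) -> (-12, 11)

(-12, 11)


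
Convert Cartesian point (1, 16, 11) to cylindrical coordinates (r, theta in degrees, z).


r = sqrt(1^2 + 16^2) = 16.0312
theta = atan2(16, 1) = 86.4237 deg
z = 11

r = 16.0312, theta = 86.4237 deg, z = 11


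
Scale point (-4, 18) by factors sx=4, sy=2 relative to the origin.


Scaling: (x*sx, y*sy) = (-4*4, 18*2) = (-16, 36)

(-16, 36)


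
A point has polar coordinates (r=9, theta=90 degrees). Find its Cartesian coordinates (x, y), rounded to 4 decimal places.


x = 9 * cos(90) = 0
y = 9 * sin(90) = 9

(0, 9)


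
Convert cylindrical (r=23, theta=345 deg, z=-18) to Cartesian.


x = 23 * cos(345) = 22.2163
y = 23 * sin(345) = -5.9528
z = -18

(22.2163, -5.9528, -18)


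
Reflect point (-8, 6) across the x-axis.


Reflection across x-axis: (x, y) -> (x, -y)
(-8, 6) -> (-8, -6)

(-8, -6)


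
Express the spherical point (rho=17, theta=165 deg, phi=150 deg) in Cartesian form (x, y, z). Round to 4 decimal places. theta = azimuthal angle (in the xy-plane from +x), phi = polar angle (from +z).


x = 17 * sin(150) * cos(165) = -8.2104
y = 17 * sin(150) * sin(165) = 2.2
z = 17 * cos(150) = -14.7224

(-8.2104, 2.2, -14.7224)


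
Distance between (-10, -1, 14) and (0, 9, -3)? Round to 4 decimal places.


d = sqrt((0--10)^2 + (9--1)^2 + (-3-14)^2) = 22.1133

22.1133


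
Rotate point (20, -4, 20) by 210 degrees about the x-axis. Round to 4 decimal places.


x' = 20
y' = -4*cos(210) - 20*sin(210) = 13.4641
z' = -4*sin(210) + 20*cos(210) = -15.3205

(20, 13.4641, -15.3205)


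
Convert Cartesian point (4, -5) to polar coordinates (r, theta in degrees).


r = sqrt(4^2 + (-5)^2) = 6.4031
theta = atan2(-5, 4) = 308.6598 degrees

r = 6.4031, theta = 308.6598 degrees


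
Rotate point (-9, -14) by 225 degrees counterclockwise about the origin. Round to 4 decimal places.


x' = -9*cos(225) - -14*sin(225) = -3.5355
y' = -9*sin(225) + -14*cos(225) = 16.2635

(-3.5355, 16.2635)


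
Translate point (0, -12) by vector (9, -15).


Translation: (x+dx, y+dy) = (0+9, -12+-15) = (9, -27)

(9, -27)


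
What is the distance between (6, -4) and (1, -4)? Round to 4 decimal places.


d = sqrt((1-6)^2 + (-4--4)^2) = 5

5


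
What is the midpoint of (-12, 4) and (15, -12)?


Midpoint = ((-12+15)/2, (4+-12)/2) = (1.5, -4)

(1.5, -4)


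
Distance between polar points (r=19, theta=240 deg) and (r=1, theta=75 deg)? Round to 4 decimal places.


d = sqrt(r1^2 + r2^2 - 2*r1*r2*cos(t2-t1))
d = sqrt(19^2 + 1^2 - 2*19*1*cos(75-240)) = 19.9676

19.9676


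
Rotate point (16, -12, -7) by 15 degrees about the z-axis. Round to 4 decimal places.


x' = 16*cos(15) - -12*sin(15) = 18.5606
y' = 16*sin(15) + -12*cos(15) = -7.45
z' = -7

(18.5606, -7.45, -7)


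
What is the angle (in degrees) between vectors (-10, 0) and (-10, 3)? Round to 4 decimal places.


dot = -10*-10 + 0*3 = 100
|u| = 10, |v| = 10.4403
cos(angle) = 0.9578
angle = 16.6992 degrees

16.6992 degrees


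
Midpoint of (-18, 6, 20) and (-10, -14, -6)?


Midpoint = ((-18+-10)/2, (6+-14)/2, (20+-6)/2) = (-14, -4, 7)

(-14, -4, 7)


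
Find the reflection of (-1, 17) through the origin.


Reflection through origin: (x, y) -> (-x, -y)
(-1, 17) -> (1, -17)

(1, -17)


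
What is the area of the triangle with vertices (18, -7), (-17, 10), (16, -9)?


Area = |x1(y2-y3) + x2(y3-y1) + x3(y1-y2)| / 2
= |18*(10--9) + -17*(-9--7) + 16*(-7-10)| / 2
= 52

52


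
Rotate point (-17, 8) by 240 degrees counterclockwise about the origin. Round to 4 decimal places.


x' = -17*cos(240) - 8*sin(240) = 15.4282
y' = -17*sin(240) + 8*cos(240) = 10.7224

(15.4282, 10.7224)


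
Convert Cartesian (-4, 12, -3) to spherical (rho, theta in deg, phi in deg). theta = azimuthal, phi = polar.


rho = sqrt((-4)^2 + 12^2 + (-3)^2) = 13
theta = atan2(12, -4) = 108.4349 deg
phi = acos(-3/13) = 103.3424 deg

rho = 13, theta = 108.4349 deg, phi = 103.3424 deg


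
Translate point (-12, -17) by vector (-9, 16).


Translation: (x+dx, y+dy) = (-12+-9, -17+16) = (-21, -1)

(-21, -1)


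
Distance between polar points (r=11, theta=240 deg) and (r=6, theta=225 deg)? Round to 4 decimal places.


d = sqrt(r1^2 + r2^2 - 2*r1*r2*cos(t2-t1))
d = sqrt(11^2 + 6^2 - 2*11*6*cos(225-240)) = 5.4312

5.4312


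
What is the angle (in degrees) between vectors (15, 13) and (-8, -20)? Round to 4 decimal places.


dot = 15*-8 + 13*-20 = -380
|u| = 19.8494, |v| = 21.5407
cos(angle) = -0.8887
angle = 152.7158 degrees

152.7158 degrees


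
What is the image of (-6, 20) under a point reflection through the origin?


Reflection through origin: (x, y) -> (-x, -y)
(-6, 20) -> (6, -20)

(6, -20)


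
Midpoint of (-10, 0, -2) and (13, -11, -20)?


Midpoint = ((-10+13)/2, (0+-11)/2, (-2+-20)/2) = (1.5, -5.5, -11)

(1.5, -5.5, -11)


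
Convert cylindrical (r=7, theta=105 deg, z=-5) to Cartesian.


x = 7 * cos(105) = -1.8117
y = 7 * sin(105) = 6.7615
z = -5

(-1.8117, 6.7615, -5)


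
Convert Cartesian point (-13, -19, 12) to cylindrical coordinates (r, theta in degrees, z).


r = sqrt((-13)^2 + (-19)^2) = 23.0217
theta = atan2(-19, -13) = 235.6197 deg
z = 12

r = 23.0217, theta = 235.6197 deg, z = 12


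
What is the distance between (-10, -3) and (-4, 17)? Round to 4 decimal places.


d = sqrt((-4--10)^2 + (17--3)^2) = 20.8806

20.8806


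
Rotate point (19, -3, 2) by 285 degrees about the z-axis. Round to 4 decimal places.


x' = 19*cos(285) - -3*sin(285) = 2.0198
y' = 19*sin(285) + -3*cos(285) = -19.129
z' = 2

(2.0198, -19.129, 2)


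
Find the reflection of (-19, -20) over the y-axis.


Reflection across y-axis: (x, y) -> (-x, y)
(-19, -20) -> (19, -20)

(19, -20)


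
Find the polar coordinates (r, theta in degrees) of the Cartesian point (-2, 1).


r = sqrt((-2)^2 + 1^2) = 2.2361
theta = atan2(1, -2) = 153.4349 degrees

r = 2.2361, theta = 153.4349 degrees


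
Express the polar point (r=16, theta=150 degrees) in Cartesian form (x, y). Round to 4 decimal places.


x = 16 * cos(150) = -13.8564
y = 16 * sin(150) = 8

(-13.8564, 8)


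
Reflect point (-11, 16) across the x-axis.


Reflection across x-axis: (x, y) -> (x, -y)
(-11, 16) -> (-11, -16)

(-11, -16)


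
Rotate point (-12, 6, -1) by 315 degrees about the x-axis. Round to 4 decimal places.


x' = -12
y' = 6*cos(315) - -1*sin(315) = 3.5355
z' = 6*sin(315) + -1*cos(315) = -4.9497

(-12, 3.5355, -4.9497)


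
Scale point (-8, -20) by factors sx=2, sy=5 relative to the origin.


Scaling: (x*sx, y*sy) = (-8*2, -20*5) = (-16, -100)

(-16, -100)


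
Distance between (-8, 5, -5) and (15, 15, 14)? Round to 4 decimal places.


d = sqrt((15--8)^2 + (15-5)^2 + (14--5)^2) = 31.4643

31.4643


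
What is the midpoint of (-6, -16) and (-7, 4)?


Midpoint = ((-6+-7)/2, (-16+4)/2) = (-6.5, -6)

(-6.5, -6)


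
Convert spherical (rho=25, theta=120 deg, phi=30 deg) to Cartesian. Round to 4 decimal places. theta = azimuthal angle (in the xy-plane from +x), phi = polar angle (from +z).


x = 25 * sin(30) * cos(120) = -6.25
y = 25 * sin(30) * sin(120) = 10.8253
z = 25 * cos(30) = 21.6506

(-6.25, 10.8253, 21.6506)


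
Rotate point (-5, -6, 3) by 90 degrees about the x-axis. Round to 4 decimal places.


x' = -5
y' = -6*cos(90) - 3*sin(90) = -3
z' = -6*sin(90) + 3*cos(90) = -6

(-5, -3, -6)


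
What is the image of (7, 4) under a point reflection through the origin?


Reflection through origin: (x, y) -> (-x, -y)
(7, 4) -> (-7, -4)

(-7, -4)


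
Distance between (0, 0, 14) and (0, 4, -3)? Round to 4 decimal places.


d = sqrt((0-0)^2 + (4-0)^2 + (-3-14)^2) = 17.4642

17.4642


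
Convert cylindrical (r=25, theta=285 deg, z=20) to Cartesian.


x = 25 * cos(285) = 6.4705
y = 25 * sin(285) = -24.1481
z = 20

(6.4705, -24.1481, 20)


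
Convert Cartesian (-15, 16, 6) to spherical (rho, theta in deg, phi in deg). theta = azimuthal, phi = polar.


rho = sqrt((-15)^2 + 16^2 + 6^2) = 22.7376
theta = atan2(16, -15) = 133.1524 deg
phi = acos(6/22.7376) = 74.6996 deg

rho = 22.7376, theta = 133.1524 deg, phi = 74.6996 deg


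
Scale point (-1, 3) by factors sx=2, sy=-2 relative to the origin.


Scaling: (x*sx, y*sy) = (-1*2, 3*-2) = (-2, -6)

(-2, -6)


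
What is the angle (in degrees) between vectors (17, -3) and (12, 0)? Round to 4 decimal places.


dot = 17*12 + -3*0 = 204
|u| = 17.2627, |v| = 12
cos(angle) = 0.9848
angle = 10.008 degrees

10.008 degrees


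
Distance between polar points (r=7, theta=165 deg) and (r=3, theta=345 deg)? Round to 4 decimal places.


d = sqrt(r1^2 + r2^2 - 2*r1*r2*cos(t2-t1))
d = sqrt(7^2 + 3^2 - 2*7*3*cos(345-165)) = 10

10


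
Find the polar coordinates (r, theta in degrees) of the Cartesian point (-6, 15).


r = sqrt((-6)^2 + 15^2) = 16.1555
theta = atan2(15, -6) = 111.8014 degrees

r = 16.1555, theta = 111.8014 degrees


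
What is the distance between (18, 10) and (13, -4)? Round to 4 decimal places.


d = sqrt((13-18)^2 + (-4-10)^2) = 14.8661

14.8661


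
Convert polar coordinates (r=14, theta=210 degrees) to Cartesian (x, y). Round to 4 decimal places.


x = 14 * cos(210) = -12.1244
y = 14 * sin(210) = -7

(-12.1244, -7)


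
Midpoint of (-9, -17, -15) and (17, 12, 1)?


Midpoint = ((-9+17)/2, (-17+12)/2, (-15+1)/2) = (4, -2.5, -7)

(4, -2.5, -7)


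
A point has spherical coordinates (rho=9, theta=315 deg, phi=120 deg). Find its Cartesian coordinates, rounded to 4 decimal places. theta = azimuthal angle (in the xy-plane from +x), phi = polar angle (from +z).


x = 9 * sin(120) * cos(315) = 5.5114
y = 9 * sin(120) * sin(315) = -5.5114
z = 9 * cos(120) = -4.5

(5.5114, -5.5114, -4.5)


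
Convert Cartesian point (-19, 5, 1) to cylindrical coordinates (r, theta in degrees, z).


r = sqrt((-19)^2 + 5^2) = 19.6469
theta = atan2(5, -19) = 165.2564 deg
z = 1

r = 19.6469, theta = 165.2564 deg, z = 1


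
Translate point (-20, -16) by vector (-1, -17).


Translation: (x+dx, y+dy) = (-20+-1, -16+-17) = (-21, -33)

(-21, -33)


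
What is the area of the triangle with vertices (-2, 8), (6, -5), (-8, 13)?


Area = |x1(y2-y3) + x2(y3-y1) + x3(y1-y2)| / 2
= |-2*(-5-13) + 6*(13-8) + -8*(8--5)| / 2
= 19

19


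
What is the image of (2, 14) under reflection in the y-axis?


Reflection across y-axis: (x, y) -> (-x, y)
(2, 14) -> (-2, 14)

(-2, 14)


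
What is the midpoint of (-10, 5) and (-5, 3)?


Midpoint = ((-10+-5)/2, (5+3)/2) = (-7.5, 4)

(-7.5, 4)


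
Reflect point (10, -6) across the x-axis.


Reflection across x-axis: (x, y) -> (x, -y)
(10, -6) -> (10, 6)

(10, 6)


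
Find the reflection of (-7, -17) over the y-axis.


Reflection across y-axis: (x, y) -> (-x, y)
(-7, -17) -> (7, -17)

(7, -17)


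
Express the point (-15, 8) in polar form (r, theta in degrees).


r = sqrt((-15)^2 + 8^2) = 17
theta = atan2(8, -15) = 151.9275 degrees

r = 17, theta = 151.9275 degrees


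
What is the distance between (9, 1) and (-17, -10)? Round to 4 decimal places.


d = sqrt((-17-9)^2 + (-10-1)^2) = 28.2312

28.2312


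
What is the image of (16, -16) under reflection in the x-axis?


Reflection across x-axis: (x, y) -> (x, -y)
(16, -16) -> (16, 16)

(16, 16)


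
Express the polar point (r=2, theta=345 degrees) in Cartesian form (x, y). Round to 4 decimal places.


x = 2 * cos(345) = 1.9319
y = 2 * sin(345) = -0.5176

(1.9319, -0.5176)


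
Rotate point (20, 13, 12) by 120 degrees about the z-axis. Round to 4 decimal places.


x' = 20*cos(120) - 13*sin(120) = -21.2583
y' = 20*sin(120) + 13*cos(120) = 10.8205
z' = 12

(-21.2583, 10.8205, 12)


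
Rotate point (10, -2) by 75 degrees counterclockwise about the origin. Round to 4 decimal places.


x' = 10*cos(75) - -2*sin(75) = 4.52
y' = 10*sin(75) + -2*cos(75) = 9.1416

(4.52, 9.1416)


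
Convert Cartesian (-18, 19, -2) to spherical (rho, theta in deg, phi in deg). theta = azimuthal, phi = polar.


rho = sqrt((-18)^2 + 19^2 + (-2)^2) = 26.2488
theta = atan2(19, -18) = 133.4518 deg
phi = acos(-2/26.2488) = 94.3698 deg

rho = 26.2488, theta = 133.4518 deg, phi = 94.3698 deg


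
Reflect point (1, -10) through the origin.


Reflection through origin: (x, y) -> (-x, -y)
(1, -10) -> (-1, 10)

(-1, 10)


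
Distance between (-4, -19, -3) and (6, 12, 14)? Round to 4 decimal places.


d = sqrt((6--4)^2 + (12--19)^2 + (14--3)^2) = 36.7423

36.7423


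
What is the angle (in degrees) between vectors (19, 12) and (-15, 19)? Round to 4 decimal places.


dot = 19*-15 + 12*19 = -57
|u| = 22.4722, |v| = 24.2074
cos(angle) = -0.1048
angle = 96.0145 degrees

96.0145 degrees


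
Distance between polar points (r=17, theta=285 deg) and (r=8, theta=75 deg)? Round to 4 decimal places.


d = sqrt(r1^2 + r2^2 - 2*r1*r2*cos(t2-t1))
d = sqrt(17^2 + 8^2 - 2*17*8*cos(75-285)) = 24.2602

24.2602


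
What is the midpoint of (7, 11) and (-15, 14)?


Midpoint = ((7+-15)/2, (11+14)/2) = (-4, 12.5)

(-4, 12.5)


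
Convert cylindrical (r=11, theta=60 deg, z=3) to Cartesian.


x = 11 * cos(60) = 5.5
y = 11 * sin(60) = 9.5263
z = 3

(5.5, 9.5263, 3)


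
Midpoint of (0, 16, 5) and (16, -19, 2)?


Midpoint = ((0+16)/2, (16+-19)/2, (5+2)/2) = (8, -1.5, 3.5)

(8, -1.5, 3.5)


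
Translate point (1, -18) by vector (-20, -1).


Translation: (x+dx, y+dy) = (1+-20, -18+-1) = (-19, -19)

(-19, -19)


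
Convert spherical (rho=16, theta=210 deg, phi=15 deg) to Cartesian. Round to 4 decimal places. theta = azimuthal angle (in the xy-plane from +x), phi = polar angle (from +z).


x = 16 * sin(15) * cos(210) = -3.5863
y = 16 * sin(15) * sin(210) = -2.0706
z = 16 * cos(15) = 15.4548

(-3.5863, -2.0706, 15.4548)


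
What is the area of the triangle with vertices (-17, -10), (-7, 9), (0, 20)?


Area = |x1(y2-y3) + x2(y3-y1) + x3(y1-y2)| / 2
= |-17*(9-20) + -7*(20--10) + 0*(-10-9)| / 2
= 11.5

11.5


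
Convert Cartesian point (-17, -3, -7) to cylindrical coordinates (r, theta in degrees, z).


r = sqrt((-17)^2 + (-3)^2) = 17.2627
theta = atan2(-3, -17) = 190.008 deg
z = -7

r = 17.2627, theta = 190.008 deg, z = -7


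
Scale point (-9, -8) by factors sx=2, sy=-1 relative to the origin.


Scaling: (x*sx, y*sy) = (-9*2, -8*-1) = (-18, 8)

(-18, 8)


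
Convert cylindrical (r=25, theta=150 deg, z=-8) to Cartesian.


x = 25 * cos(150) = -21.6506
y = 25 * sin(150) = 12.5
z = -8

(-21.6506, 12.5, -8)


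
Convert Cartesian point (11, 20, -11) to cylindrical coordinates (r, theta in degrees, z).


r = sqrt(11^2 + 20^2) = 22.8254
theta = atan2(20, 11) = 61.1892 deg
z = -11

r = 22.8254, theta = 61.1892 deg, z = -11


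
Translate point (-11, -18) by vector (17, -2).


Translation: (x+dx, y+dy) = (-11+17, -18+-2) = (6, -20)

(6, -20)


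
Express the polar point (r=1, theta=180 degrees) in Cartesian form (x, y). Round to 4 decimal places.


x = 1 * cos(180) = -1
y = 1 * sin(180) = 0

(-1, 0)


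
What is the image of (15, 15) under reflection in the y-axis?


Reflection across y-axis: (x, y) -> (-x, y)
(15, 15) -> (-15, 15)

(-15, 15)


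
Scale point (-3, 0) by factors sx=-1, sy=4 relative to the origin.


Scaling: (x*sx, y*sy) = (-3*-1, 0*4) = (3, 0)

(3, 0)


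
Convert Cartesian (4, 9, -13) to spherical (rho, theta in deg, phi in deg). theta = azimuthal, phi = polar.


rho = sqrt(4^2 + 9^2 + (-13)^2) = 16.3095
theta = atan2(9, 4) = 66.0375 deg
phi = acos(-13/16.3095) = 142.8523 deg

rho = 16.3095, theta = 66.0375 deg, phi = 142.8523 deg


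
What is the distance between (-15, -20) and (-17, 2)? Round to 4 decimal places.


d = sqrt((-17--15)^2 + (2--20)^2) = 22.0907

22.0907


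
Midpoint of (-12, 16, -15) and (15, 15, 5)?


Midpoint = ((-12+15)/2, (16+15)/2, (-15+5)/2) = (1.5, 15.5, -5)

(1.5, 15.5, -5)


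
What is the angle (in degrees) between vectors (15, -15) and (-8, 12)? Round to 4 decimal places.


dot = 15*-8 + -15*12 = -300
|u| = 21.2132, |v| = 14.4222
cos(angle) = -0.9806
angle = 168.6901 degrees

168.6901 degrees


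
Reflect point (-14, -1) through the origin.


Reflection through origin: (x, y) -> (-x, -y)
(-14, -1) -> (14, 1)

(14, 1)


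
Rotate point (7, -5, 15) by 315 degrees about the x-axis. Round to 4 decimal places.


x' = 7
y' = -5*cos(315) - 15*sin(315) = 7.0711
z' = -5*sin(315) + 15*cos(315) = 14.1421

(7, 7.0711, 14.1421)


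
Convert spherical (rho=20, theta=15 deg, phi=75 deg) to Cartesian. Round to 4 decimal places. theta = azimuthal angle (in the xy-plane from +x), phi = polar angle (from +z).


x = 20 * sin(75) * cos(15) = 18.6603
y = 20 * sin(75) * sin(15) = 5
z = 20 * cos(75) = 5.1764

(18.6603, 5, 5.1764)


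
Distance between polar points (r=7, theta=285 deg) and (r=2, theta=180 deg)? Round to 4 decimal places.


d = sqrt(r1^2 + r2^2 - 2*r1*r2*cos(t2-t1))
d = sqrt(7^2 + 2^2 - 2*7*2*cos(180-285)) = 7.7619

7.7619


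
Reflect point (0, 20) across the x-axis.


Reflection across x-axis: (x, y) -> (x, -y)
(0, 20) -> (0, -20)

(0, -20)


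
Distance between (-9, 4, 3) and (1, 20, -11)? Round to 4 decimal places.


d = sqrt((1--9)^2 + (20-4)^2 + (-11-3)^2) = 23.4947

23.4947


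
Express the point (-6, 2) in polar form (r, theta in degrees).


r = sqrt((-6)^2 + 2^2) = 6.3246
theta = atan2(2, -6) = 161.5651 degrees

r = 6.3246, theta = 161.5651 degrees


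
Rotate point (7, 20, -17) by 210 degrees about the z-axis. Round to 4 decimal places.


x' = 7*cos(210) - 20*sin(210) = 3.9378
y' = 7*sin(210) + 20*cos(210) = -20.8205
z' = -17

(3.9378, -20.8205, -17)


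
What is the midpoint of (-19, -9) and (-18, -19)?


Midpoint = ((-19+-18)/2, (-9+-19)/2) = (-18.5, -14)

(-18.5, -14)


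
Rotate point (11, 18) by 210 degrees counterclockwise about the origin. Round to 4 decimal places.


x' = 11*cos(210) - 18*sin(210) = -0.5263
y' = 11*sin(210) + 18*cos(210) = -21.0885

(-0.5263, -21.0885)


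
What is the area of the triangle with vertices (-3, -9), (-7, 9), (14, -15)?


Area = |x1(y2-y3) + x2(y3-y1) + x3(y1-y2)| / 2
= |-3*(9--15) + -7*(-15--9) + 14*(-9-9)| / 2
= 141

141


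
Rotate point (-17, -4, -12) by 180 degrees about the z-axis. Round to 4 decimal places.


x' = -17*cos(180) - -4*sin(180) = 17
y' = -17*sin(180) + -4*cos(180) = 4
z' = -12

(17, 4, -12)


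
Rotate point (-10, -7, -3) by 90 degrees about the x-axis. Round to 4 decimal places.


x' = -10
y' = -7*cos(90) - -3*sin(90) = 3
z' = -7*sin(90) + -3*cos(90) = -7

(-10, 3, -7)


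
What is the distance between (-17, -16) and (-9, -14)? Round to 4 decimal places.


d = sqrt((-9--17)^2 + (-14--16)^2) = 8.2462

8.2462


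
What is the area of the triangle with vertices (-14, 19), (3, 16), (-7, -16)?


Area = |x1(y2-y3) + x2(y3-y1) + x3(y1-y2)| / 2
= |-14*(16--16) + 3*(-16-19) + -7*(19-16)| / 2
= 287

287


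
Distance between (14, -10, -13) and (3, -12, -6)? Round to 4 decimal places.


d = sqrt((3-14)^2 + (-12--10)^2 + (-6--13)^2) = 13.1909

13.1909


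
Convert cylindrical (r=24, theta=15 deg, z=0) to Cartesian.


x = 24 * cos(15) = 23.1822
y = 24 * sin(15) = 6.2117
z = 0

(23.1822, 6.2117, 0)


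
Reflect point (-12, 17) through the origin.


Reflection through origin: (x, y) -> (-x, -y)
(-12, 17) -> (12, -17)

(12, -17)


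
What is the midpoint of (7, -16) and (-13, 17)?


Midpoint = ((7+-13)/2, (-16+17)/2) = (-3, 0.5)

(-3, 0.5)


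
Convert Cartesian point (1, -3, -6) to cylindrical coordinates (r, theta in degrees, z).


r = sqrt(1^2 + (-3)^2) = 3.1623
theta = atan2(-3, 1) = 288.4349 deg
z = -6

r = 3.1623, theta = 288.4349 deg, z = -6


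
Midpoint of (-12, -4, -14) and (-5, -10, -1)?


Midpoint = ((-12+-5)/2, (-4+-10)/2, (-14+-1)/2) = (-8.5, -7, -7.5)

(-8.5, -7, -7.5)


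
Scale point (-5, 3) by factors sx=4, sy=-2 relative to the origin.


Scaling: (x*sx, y*sy) = (-5*4, 3*-2) = (-20, -6)

(-20, -6)


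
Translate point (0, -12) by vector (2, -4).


Translation: (x+dx, y+dy) = (0+2, -12+-4) = (2, -16)

(2, -16)


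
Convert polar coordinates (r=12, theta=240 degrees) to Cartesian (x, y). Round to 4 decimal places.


x = 12 * cos(240) = -6
y = 12 * sin(240) = -10.3923

(-6, -10.3923)


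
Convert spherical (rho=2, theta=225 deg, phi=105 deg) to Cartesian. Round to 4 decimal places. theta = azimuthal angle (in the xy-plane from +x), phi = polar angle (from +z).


x = 2 * sin(105) * cos(225) = -1.366
y = 2 * sin(105) * sin(225) = -1.366
z = 2 * cos(105) = -0.5176

(-1.366, -1.366, -0.5176)


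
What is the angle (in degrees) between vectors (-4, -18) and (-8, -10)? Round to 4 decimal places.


dot = -4*-8 + -18*-10 = 212
|u| = 18.4391, |v| = 12.8062
cos(angle) = 0.8978
angle = 26.131 degrees

26.131 degrees


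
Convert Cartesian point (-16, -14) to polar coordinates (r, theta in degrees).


r = sqrt((-16)^2 + (-14)^2) = 21.2603
theta = atan2(-14, -16) = 221.1859 degrees

r = 21.2603, theta = 221.1859 degrees


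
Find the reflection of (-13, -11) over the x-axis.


Reflection across x-axis: (x, y) -> (x, -y)
(-13, -11) -> (-13, 11)

(-13, 11)


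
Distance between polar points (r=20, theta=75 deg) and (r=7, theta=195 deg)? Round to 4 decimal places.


d = sqrt(r1^2 + r2^2 - 2*r1*r2*cos(t2-t1))
d = sqrt(20^2 + 7^2 - 2*20*7*cos(195-75)) = 24.2693

24.2693


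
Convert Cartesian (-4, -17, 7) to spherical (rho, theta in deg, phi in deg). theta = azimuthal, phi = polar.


rho = sqrt((-4)^2 + (-17)^2 + 7^2) = 18.8149
theta = atan2(-17, -4) = 256.7595 deg
phi = acos(7/18.8149) = 68.1582 deg

rho = 18.8149, theta = 256.7595 deg, phi = 68.1582 deg


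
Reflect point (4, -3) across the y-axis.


Reflection across y-axis: (x, y) -> (-x, y)
(4, -3) -> (-4, -3)

(-4, -3)


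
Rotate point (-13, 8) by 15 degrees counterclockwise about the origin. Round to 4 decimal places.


x' = -13*cos(15) - 8*sin(15) = -14.6276
y' = -13*sin(15) + 8*cos(15) = 4.3628

(-14.6276, 4.3628)


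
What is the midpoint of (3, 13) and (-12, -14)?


Midpoint = ((3+-12)/2, (13+-14)/2) = (-4.5, -0.5)

(-4.5, -0.5)


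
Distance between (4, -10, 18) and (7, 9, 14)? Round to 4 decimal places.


d = sqrt((7-4)^2 + (9--10)^2 + (14-18)^2) = 19.6469

19.6469


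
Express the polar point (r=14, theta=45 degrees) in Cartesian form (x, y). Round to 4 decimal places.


x = 14 * cos(45) = 9.8995
y = 14 * sin(45) = 9.8995

(9.8995, 9.8995)


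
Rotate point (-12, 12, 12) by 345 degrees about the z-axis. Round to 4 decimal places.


x' = -12*cos(345) - 12*sin(345) = -8.4853
y' = -12*sin(345) + 12*cos(345) = 14.6969
z' = 12

(-8.4853, 14.6969, 12)


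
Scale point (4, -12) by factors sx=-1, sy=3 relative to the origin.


Scaling: (x*sx, y*sy) = (4*-1, -12*3) = (-4, -36)

(-4, -36)


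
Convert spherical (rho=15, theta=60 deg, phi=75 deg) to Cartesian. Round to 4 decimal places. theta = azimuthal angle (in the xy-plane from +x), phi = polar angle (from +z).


x = 15 * sin(75) * cos(60) = 7.2444
y = 15 * sin(75) * sin(60) = 12.5477
z = 15 * cos(75) = 3.8823

(7.2444, 12.5477, 3.8823)


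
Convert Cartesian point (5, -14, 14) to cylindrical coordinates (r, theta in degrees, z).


r = sqrt(5^2 + (-14)^2) = 14.8661
theta = atan2(-14, 5) = 289.6538 deg
z = 14

r = 14.8661, theta = 289.6538 deg, z = 14


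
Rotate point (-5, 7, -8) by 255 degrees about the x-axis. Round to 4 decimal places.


x' = -5
y' = 7*cos(255) - -8*sin(255) = -9.5391
z' = 7*sin(255) + -8*cos(255) = -4.6909

(-5, -9.5391, -4.6909)


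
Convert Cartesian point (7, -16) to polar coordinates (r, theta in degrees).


r = sqrt(7^2 + (-16)^2) = 17.4642
theta = atan2(-16, 7) = 293.6294 degrees

r = 17.4642, theta = 293.6294 degrees


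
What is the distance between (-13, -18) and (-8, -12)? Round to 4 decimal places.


d = sqrt((-8--13)^2 + (-12--18)^2) = 7.8102

7.8102


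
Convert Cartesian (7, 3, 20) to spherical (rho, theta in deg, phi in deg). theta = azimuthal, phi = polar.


rho = sqrt(7^2 + 3^2 + 20^2) = 21.4009
theta = atan2(3, 7) = 23.1986 deg
phi = acos(20/21.4009) = 20.8463 deg

rho = 21.4009, theta = 23.1986 deg, phi = 20.8463 deg


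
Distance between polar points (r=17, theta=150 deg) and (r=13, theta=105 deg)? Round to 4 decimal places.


d = sqrt(r1^2 + r2^2 - 2*r1*r2*cos(t2-t1))
d = sqrt(17^2 + 13^2 - 2*17*13*cos(105-150)) = 12.0606

12.0606


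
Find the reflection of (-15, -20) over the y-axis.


Reflection across y-axis: (x, y) -> (-x, y)
(-15, -20) -> (15, -20)

(15, -20)


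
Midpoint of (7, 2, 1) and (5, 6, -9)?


Midpoint = ((7+5)/2, (2+6)/2, (1+-9)/2) = (6, 4, -4)

(6, 4, -4)


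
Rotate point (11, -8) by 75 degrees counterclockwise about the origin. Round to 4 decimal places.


x' = 11*cos(75) - -8*sin(75) = 10.5744
y' = 11*sin(75) + -8*cos(75) = 8.5546

(10.5744, 8.5546)


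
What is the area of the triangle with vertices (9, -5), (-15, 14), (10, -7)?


Area = |x1(y2-y3) + x2(y3-y1) + x3(y1-y2)| / 2
= |9*(14--7) + -15*(-7--5) + 10*(-5-14)| / 2
= 14.5

14.5


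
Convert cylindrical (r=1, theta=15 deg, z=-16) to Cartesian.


x = 1 * cos(15) = 0.9659
y = 1 * sin(15) = 0.2588
z = -16

(0.9659, 0.2588, -16)


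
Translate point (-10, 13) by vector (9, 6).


Translation: (x+dx, y+dy) = (-10+9, 13+6) = (-1, 19)

(-1, 19)


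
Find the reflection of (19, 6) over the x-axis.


Reflection across x-axis: (x, y) -> (x, -y)
(19, 6) -> (19, -6)

(19, -6)


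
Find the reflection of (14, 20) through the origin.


Reflection through origin: (x, y) -> (-x, -y)
(14, 20) -> (-14, -20)

(-14, -20)


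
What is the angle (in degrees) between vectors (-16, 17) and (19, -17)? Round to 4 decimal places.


dot = -16*19 + 17*-17 = -593
|u| = 23.3452, |v| = 25.4951
cos(angle) = -0.9963
angle = 175.0845 degrees

175.0845 degrees


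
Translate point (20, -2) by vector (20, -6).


Translation: (x+dx, y+dy) = (20+20, -2+-6) = (40, -8)

(40, -8)


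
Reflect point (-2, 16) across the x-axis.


Reflection across x-axis: (x, y) -> (x, -y)
(-2, 16) -> (-2, -16)

(-2, -16)


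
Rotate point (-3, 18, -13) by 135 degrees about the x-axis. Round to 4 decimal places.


x' = -3
y' = 18*cos(135) - -13*sin(135) = -3.5355
z' = 18*sin(135) + -13*cos(135) = 21.9203

(-3, -3.5355, 21.9203)


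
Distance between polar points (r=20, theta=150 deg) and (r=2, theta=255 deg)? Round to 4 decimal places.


d = sqrt(r1^2 + r2^2 - 2*r1*r2*cos(t2-t1))
d = sqrt(20^2 + 2^2 - 2*20*2*cos(255-150)) = 20.6084

20.6084
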